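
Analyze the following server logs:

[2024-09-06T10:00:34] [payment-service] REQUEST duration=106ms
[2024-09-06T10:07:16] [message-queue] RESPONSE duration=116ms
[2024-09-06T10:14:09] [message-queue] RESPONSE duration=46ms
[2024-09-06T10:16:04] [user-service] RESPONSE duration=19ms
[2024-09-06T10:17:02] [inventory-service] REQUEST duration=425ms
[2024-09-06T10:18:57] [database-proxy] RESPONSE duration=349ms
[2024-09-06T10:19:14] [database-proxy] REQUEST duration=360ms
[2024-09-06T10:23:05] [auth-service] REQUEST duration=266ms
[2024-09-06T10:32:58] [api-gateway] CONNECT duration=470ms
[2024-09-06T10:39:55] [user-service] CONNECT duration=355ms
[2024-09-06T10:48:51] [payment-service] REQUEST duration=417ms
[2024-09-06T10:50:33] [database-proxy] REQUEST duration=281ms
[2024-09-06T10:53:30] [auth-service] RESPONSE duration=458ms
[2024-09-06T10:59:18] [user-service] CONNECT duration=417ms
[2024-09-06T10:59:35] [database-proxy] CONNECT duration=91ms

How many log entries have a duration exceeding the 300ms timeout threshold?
8

To count timeouts:

1. Threshold: 300ms
2. Extract duration from each log entry
3. Count entries where duration > 300
4. Timeout count: 8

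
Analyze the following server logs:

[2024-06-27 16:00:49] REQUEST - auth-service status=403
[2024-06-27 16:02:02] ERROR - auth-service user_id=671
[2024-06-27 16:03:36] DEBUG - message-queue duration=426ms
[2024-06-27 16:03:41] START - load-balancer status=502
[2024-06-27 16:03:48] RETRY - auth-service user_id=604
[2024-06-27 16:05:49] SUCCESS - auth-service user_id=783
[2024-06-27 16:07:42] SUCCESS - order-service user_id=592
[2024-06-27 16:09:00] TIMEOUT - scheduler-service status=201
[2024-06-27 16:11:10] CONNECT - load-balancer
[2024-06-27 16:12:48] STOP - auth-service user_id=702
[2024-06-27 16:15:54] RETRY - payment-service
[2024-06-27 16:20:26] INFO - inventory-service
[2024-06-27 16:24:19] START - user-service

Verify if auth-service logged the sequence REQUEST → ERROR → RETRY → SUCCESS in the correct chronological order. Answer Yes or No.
Yes

To verify sequence order:

1. Find all events in sequence REQUEST → ERROR → RETRY → SUCCESS for auth-service
2. Extract their timestamps
3. Check if timestamps are in ascending order
4. Result: Yes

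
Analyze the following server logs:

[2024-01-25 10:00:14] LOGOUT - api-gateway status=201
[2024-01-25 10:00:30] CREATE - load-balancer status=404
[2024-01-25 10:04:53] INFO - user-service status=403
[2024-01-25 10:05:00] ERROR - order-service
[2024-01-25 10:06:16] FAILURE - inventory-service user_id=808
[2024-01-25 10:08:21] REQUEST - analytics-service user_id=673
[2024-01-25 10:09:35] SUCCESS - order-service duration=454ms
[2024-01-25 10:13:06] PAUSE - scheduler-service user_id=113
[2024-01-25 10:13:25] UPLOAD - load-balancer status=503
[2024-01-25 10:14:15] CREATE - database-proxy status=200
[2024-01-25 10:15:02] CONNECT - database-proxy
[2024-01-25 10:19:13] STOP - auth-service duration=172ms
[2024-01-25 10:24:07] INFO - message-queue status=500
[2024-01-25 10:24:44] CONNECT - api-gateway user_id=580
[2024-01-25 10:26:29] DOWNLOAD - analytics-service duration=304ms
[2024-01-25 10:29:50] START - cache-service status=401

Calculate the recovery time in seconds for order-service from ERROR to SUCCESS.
275

To calculate recovery time:

1. Find ERROR event for order-service: 2024-01-25 10:05:00
2. Find next SUCCESS event for order-service: 2024-01-25 10:09:35
3. Recovery time: 2024-01-25 10:09:35 - 2024-01-25 10:05:00 = 275 seconds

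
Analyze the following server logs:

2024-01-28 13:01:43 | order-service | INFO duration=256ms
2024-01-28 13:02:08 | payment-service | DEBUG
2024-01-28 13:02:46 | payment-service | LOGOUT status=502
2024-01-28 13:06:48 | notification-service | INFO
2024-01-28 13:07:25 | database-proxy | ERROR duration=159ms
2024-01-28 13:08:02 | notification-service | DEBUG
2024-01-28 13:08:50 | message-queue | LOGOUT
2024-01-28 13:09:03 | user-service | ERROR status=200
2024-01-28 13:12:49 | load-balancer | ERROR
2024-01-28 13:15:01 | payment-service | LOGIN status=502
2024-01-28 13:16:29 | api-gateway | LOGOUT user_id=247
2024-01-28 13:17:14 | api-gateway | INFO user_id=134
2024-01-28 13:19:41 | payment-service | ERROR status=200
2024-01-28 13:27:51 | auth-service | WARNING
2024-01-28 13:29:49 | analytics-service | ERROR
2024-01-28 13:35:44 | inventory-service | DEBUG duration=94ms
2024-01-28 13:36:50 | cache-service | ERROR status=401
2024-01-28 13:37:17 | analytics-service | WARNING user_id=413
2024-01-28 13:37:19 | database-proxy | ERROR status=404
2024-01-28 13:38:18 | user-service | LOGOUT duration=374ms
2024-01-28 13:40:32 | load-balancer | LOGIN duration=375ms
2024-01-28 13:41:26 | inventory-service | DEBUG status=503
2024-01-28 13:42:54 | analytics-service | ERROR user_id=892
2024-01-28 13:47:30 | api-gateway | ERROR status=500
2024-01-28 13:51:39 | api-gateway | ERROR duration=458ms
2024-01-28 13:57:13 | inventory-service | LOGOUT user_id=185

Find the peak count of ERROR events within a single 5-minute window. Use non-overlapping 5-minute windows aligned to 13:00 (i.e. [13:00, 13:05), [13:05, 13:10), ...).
2

To find the burst window:

1. Divide the log period into non-overlapping 5-minute windows starting at 13:00
2. Count ERROR events in each window
3. Find the window with maximum count
4. Maximum events in a window: 2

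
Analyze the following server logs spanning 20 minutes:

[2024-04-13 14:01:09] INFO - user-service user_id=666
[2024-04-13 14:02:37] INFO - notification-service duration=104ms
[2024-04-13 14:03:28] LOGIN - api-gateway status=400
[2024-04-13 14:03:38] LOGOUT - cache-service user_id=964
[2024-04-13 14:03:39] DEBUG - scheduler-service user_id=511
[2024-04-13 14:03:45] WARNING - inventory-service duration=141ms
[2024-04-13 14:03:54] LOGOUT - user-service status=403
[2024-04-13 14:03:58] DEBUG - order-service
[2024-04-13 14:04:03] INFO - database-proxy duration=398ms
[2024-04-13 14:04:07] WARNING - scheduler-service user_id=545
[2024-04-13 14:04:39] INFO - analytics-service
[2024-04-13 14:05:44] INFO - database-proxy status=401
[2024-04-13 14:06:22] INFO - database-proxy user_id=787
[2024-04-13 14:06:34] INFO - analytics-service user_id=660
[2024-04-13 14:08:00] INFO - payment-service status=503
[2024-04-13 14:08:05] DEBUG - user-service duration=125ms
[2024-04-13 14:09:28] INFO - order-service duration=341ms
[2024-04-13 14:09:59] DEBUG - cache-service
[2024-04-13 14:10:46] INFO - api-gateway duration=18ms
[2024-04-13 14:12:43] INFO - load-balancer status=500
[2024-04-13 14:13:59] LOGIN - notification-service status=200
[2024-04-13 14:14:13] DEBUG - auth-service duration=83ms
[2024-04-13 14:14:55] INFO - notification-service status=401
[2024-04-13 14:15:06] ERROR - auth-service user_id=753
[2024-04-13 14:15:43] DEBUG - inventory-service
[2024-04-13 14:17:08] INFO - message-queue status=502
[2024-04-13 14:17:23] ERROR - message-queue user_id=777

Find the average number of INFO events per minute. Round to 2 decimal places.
0.65

To calculate the rate:

1. Count total INFO events: 13
2. Total time period: 20 minutes
3. Rate = 13 / 20 = 0.65 events per minute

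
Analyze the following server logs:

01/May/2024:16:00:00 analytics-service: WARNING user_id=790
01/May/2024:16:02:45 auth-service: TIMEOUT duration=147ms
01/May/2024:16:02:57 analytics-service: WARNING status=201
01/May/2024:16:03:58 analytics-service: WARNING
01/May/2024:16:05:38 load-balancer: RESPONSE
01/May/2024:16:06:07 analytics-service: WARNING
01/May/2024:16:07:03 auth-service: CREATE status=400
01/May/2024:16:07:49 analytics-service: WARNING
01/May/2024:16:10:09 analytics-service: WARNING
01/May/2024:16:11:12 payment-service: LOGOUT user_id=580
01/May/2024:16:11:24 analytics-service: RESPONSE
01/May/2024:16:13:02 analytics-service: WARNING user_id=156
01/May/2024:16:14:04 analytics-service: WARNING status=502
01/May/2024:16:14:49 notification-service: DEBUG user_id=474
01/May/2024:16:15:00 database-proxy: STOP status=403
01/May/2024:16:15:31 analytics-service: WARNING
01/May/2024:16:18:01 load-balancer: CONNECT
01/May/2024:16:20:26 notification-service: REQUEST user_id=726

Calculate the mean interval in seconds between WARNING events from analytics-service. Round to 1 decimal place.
116.4

To calculate average interval:

1. Find all WARNING events for analytics-service in order
2. Calculate time gaps between consecutive events
3. Compute mean of gaps: 931 / 8 = 116.4 seconds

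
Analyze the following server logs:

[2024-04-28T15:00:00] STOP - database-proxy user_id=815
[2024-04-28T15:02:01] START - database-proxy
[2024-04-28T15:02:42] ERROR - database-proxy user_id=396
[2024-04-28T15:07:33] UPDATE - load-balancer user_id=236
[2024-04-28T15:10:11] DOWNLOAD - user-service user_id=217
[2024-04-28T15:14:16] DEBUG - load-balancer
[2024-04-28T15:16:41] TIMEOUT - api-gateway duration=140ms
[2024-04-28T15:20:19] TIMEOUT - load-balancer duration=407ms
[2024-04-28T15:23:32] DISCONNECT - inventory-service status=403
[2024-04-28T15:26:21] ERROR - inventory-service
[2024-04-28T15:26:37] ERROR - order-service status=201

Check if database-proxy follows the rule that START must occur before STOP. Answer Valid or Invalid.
Invalid

To validate ordering:

1. Required order: START → STOP
2. Rule: START must occur before STOP
3. Check actual order of events for database-proxy
4. Result: Invalid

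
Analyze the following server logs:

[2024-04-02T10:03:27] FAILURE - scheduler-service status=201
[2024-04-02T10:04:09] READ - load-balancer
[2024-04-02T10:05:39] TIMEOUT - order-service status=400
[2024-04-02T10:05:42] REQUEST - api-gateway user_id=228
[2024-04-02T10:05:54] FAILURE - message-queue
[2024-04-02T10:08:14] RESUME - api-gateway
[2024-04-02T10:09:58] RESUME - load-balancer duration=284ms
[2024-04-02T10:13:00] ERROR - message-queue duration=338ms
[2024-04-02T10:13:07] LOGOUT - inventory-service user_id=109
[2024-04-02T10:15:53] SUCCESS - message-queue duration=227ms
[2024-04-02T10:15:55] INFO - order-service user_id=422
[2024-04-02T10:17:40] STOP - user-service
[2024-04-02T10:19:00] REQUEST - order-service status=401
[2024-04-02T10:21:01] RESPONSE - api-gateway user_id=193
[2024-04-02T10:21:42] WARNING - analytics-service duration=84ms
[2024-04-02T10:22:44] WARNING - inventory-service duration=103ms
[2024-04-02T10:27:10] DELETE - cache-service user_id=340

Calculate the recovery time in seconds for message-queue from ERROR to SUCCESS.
173

To calculate recovery time:

1. Find ERROR event for message-queue: 2024-04-02T10:13:00
2. Find next SUCCESS event for message-queue: 2024-04-02T10:15:53
3. Recovery time: 2024-04-02T10:15:53 - 2024-04-02T10:13:00 = 173 seconds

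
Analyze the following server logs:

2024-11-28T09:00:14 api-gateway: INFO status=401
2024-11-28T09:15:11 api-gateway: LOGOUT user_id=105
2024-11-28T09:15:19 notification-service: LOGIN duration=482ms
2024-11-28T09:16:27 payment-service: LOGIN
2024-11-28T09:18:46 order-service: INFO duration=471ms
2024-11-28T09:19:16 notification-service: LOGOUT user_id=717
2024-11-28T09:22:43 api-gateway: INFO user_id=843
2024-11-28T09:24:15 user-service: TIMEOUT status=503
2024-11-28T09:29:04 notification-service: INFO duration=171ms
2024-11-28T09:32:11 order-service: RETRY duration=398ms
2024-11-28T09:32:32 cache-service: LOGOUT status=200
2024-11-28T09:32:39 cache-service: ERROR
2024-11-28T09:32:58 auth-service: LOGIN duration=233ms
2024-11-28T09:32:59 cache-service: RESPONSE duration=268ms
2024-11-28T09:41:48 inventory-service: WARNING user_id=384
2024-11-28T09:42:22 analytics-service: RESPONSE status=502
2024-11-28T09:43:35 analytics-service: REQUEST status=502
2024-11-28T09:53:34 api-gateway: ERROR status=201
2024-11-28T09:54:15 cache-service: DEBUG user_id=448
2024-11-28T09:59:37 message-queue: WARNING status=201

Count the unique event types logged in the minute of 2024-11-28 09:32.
5

To count unique event types:

1. Filter events in the minute starting at 2024-11-28 09:32
2. Extract event types from matching entries
3. Count unique types: 5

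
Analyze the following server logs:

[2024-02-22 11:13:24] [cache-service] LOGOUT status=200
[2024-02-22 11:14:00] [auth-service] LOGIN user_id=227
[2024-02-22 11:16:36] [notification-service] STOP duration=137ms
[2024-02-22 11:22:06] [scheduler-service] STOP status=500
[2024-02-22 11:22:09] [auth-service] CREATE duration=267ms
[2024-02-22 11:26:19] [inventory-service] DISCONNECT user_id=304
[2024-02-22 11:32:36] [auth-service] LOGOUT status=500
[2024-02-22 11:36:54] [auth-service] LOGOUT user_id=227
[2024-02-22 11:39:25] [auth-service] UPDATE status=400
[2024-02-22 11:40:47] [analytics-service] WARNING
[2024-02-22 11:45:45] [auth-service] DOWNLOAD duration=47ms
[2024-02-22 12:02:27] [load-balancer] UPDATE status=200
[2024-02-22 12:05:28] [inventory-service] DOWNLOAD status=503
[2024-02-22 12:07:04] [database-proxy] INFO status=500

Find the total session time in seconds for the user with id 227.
1374

To calculate session duration:

1. Find LOGIN event for user_id=227: 2024-02-22 11:14:00
2. Find LOGOUT event for user_id=227: 2024-02-22 11:36:54
3. Session duration: 2024-02-22 11:36:54 - 2024-02-22 11:14:00 = 1374 seconds (22 minutes)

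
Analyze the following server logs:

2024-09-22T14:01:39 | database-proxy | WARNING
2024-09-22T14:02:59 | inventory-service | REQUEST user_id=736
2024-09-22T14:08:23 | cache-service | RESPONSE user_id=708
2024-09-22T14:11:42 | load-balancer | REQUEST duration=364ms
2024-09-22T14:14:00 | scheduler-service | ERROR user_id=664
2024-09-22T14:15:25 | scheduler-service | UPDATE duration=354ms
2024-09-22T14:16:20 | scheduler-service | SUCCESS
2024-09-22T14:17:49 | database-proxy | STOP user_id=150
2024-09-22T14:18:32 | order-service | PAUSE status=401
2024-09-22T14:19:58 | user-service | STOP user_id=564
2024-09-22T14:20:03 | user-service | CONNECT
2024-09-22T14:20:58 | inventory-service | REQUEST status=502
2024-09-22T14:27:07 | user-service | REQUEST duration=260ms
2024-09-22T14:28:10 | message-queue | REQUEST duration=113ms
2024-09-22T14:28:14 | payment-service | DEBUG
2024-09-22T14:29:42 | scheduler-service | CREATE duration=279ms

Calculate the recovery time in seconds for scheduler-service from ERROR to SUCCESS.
140

To calculate recovery time:

1. Find ERROR event for scheduler-service: 2024-09-22T14:14:00
2. Find next SUCCESS event for scheduler-service: 2024-09-22T14:16:20
3. Recovery time: 2024-09-22T14:16:20 - 2024-09-22T14:14:00 = 140 seconds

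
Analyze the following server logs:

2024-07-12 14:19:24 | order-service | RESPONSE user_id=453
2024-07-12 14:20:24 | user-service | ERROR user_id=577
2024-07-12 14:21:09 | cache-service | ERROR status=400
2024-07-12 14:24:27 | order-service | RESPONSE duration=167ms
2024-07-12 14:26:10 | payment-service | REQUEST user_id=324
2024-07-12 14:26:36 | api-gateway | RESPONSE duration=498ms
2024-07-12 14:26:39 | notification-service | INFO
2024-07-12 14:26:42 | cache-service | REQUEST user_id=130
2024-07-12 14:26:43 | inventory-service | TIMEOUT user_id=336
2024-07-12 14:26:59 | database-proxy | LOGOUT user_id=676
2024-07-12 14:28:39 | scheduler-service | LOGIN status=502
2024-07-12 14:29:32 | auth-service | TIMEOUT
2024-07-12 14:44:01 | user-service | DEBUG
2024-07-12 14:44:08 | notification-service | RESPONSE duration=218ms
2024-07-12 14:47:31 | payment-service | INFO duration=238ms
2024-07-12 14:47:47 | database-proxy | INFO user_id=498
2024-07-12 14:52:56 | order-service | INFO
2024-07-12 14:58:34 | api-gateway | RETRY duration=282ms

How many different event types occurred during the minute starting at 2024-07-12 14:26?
5

To count unique event types:

1. Filter events in the minute starting at 2024-07-12 14:26
2. Extract event types from matching entries
3. Count unique types: 5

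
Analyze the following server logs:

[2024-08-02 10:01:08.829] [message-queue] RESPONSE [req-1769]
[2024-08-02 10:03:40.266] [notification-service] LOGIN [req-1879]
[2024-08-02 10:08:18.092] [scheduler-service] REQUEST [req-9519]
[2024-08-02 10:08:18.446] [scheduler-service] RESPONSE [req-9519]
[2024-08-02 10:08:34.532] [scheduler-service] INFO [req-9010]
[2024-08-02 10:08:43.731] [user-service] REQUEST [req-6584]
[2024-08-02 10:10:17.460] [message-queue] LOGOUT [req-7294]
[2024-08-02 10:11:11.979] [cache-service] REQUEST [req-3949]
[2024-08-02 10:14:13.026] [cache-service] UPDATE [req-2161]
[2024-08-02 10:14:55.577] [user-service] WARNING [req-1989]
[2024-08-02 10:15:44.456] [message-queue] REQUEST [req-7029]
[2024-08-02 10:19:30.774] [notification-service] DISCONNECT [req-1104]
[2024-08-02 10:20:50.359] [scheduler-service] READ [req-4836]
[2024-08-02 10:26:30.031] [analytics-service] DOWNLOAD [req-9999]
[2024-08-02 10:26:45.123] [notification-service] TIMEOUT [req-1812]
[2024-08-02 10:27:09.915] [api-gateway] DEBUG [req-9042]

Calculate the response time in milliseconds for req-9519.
354

To calculate latency:

1. Find REQUEST with id req-9519: 2024-08-02 10:08:18.092
2. Find RESPONSE with id req-9519: 2024-08-02 10:08:18.446
3. Latency: 2024-08-02 10:08:18.446 - 2024-08-02 10:08:18.092 = 354ms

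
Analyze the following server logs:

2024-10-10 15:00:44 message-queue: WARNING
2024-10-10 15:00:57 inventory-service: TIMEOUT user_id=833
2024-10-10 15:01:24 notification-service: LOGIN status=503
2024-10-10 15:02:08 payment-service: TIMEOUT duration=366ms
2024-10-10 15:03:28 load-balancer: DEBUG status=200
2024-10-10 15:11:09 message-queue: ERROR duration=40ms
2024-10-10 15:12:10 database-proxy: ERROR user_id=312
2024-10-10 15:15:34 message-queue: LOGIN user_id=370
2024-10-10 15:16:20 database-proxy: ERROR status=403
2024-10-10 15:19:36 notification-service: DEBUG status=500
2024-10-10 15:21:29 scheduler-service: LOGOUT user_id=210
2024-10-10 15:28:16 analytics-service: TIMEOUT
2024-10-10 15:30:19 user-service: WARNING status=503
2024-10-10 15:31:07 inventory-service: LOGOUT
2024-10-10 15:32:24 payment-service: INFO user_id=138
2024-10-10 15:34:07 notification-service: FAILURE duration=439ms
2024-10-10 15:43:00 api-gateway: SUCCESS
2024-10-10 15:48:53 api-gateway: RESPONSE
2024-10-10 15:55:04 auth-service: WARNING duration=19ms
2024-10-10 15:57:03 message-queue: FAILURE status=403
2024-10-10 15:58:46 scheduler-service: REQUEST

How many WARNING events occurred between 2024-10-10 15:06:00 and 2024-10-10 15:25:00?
0

To count events in the time window:

1. Window boundaries: 2024-10-10 15:06:00 to 2024-10-10 15:25:00
2. Filter for WARNING events within this window
3. Count matching events: 0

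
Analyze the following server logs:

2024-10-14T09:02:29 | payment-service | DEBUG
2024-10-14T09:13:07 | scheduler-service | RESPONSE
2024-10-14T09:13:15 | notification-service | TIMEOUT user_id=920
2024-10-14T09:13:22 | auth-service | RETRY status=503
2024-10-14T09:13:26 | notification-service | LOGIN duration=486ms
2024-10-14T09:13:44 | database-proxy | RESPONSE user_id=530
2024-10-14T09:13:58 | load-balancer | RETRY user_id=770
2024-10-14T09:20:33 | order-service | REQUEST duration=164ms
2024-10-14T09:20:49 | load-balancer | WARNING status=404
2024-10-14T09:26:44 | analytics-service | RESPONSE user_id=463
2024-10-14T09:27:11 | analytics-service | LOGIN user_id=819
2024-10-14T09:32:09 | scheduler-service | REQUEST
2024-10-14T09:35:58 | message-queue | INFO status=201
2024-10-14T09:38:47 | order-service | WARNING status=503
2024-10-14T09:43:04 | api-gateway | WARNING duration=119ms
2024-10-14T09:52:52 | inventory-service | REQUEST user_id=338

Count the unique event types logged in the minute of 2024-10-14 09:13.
4

To count unique event types:

1. Filter events in the minute starting at 2024-10-14 09:13
2. Extract event types from matching entries
3. Count unique types: 4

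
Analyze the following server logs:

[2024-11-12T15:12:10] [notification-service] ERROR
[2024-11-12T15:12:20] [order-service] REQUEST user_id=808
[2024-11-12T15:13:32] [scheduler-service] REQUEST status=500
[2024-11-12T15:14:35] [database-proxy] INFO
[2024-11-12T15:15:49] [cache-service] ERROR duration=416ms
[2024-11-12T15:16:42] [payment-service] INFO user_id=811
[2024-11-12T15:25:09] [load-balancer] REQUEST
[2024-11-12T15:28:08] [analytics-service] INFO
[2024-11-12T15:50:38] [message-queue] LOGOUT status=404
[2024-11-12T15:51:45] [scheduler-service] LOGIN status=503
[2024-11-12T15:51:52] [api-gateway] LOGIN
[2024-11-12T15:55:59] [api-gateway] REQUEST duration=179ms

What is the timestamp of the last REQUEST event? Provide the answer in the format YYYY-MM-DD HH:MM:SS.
2024-11-12 15:55:59

To find the last event:

1. Filter for all REQUEST events
2. Sort by timestamp
3. Select the last one
4. Timestamp: 2024-11-12 15:55:59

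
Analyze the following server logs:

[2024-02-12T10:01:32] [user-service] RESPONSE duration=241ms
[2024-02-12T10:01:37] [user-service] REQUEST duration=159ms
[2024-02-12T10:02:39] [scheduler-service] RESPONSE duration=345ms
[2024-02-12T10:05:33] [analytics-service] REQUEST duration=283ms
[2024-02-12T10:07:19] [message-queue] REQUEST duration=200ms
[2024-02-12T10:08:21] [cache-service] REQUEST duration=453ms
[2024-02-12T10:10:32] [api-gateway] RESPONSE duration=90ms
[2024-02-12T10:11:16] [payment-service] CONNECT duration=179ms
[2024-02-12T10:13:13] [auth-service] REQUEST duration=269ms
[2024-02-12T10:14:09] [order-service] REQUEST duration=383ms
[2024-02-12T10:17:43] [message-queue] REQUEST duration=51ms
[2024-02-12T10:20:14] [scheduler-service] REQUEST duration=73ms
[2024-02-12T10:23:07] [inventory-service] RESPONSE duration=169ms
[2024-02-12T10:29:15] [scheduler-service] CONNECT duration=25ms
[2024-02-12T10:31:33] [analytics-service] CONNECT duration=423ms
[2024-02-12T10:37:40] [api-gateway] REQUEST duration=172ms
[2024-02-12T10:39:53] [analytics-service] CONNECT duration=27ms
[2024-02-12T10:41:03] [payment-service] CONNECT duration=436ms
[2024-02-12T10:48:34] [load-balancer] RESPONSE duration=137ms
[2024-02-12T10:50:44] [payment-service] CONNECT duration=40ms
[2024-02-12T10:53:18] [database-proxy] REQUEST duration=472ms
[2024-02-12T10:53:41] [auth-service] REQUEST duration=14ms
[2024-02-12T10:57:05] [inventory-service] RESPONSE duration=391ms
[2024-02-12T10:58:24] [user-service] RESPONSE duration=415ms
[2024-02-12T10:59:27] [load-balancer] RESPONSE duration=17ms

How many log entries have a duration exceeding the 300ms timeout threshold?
8

To count timeouts:

1. Threshold: 300ms
2. Extract duration from each log entry
3. Count entries where duration > 300
4. Timeout count: 8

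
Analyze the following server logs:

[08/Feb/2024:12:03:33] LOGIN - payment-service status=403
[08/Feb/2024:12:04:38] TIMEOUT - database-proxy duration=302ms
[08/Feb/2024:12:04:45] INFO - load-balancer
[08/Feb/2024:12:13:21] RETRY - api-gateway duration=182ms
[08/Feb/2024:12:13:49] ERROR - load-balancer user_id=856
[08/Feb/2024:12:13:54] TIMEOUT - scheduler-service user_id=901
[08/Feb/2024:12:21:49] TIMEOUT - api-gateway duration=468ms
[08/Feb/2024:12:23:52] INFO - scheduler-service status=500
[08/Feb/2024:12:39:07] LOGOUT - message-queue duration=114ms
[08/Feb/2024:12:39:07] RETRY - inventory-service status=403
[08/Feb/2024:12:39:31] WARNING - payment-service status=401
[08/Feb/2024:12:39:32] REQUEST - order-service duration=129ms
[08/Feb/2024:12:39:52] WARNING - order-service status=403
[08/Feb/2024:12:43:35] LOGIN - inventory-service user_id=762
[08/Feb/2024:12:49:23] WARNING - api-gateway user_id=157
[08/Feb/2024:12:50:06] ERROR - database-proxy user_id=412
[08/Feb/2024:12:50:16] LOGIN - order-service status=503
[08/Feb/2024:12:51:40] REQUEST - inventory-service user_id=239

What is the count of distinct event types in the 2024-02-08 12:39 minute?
4

To count unique event types:

1. Filter events in the minute starting at 2024-02-08 12:39
2. Extract event types from matching entries
3. Count unique types: 4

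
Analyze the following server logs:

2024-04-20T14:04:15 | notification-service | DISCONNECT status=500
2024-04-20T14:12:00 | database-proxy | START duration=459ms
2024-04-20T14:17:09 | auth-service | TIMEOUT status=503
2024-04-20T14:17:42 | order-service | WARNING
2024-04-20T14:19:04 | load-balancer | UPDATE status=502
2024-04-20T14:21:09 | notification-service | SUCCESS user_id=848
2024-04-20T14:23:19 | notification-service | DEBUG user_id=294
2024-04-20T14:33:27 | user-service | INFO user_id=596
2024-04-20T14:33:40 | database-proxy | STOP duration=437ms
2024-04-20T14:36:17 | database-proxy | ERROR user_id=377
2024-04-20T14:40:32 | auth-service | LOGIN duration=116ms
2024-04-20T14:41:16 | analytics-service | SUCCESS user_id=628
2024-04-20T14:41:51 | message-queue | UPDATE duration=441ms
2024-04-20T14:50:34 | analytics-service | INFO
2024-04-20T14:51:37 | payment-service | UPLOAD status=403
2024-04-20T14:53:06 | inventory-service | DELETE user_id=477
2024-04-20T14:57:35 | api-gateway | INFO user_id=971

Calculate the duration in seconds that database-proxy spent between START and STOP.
1300

To calculate state duration:

1. Find START event for database-proxy: 2024-04-20T14:12:00
2. Find STOP event for database-proxy: 2024-04-20T14:33:40
3. Calculate duration: 2024-04-20T14:33:40 - 2024-04-20T14:12:00 = 1300 seconds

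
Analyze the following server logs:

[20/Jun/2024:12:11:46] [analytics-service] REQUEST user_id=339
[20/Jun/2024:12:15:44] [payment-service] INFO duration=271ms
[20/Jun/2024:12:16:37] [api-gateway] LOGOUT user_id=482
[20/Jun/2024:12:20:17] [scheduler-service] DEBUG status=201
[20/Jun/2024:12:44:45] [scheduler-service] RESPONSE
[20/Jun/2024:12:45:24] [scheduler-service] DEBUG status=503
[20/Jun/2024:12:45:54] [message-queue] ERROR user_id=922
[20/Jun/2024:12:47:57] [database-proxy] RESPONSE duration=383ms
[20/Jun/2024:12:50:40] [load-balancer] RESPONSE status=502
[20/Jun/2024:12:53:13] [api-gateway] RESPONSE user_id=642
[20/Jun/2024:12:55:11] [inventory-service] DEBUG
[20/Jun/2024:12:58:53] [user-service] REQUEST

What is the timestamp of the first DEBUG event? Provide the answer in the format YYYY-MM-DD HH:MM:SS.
2024-06-20 12:20:17

To find the first event:

1. Filter for all DEBUG events
2. Sort by timestamp
3. Select the first one
4. Timestamp: 2024-06-20 12:20:17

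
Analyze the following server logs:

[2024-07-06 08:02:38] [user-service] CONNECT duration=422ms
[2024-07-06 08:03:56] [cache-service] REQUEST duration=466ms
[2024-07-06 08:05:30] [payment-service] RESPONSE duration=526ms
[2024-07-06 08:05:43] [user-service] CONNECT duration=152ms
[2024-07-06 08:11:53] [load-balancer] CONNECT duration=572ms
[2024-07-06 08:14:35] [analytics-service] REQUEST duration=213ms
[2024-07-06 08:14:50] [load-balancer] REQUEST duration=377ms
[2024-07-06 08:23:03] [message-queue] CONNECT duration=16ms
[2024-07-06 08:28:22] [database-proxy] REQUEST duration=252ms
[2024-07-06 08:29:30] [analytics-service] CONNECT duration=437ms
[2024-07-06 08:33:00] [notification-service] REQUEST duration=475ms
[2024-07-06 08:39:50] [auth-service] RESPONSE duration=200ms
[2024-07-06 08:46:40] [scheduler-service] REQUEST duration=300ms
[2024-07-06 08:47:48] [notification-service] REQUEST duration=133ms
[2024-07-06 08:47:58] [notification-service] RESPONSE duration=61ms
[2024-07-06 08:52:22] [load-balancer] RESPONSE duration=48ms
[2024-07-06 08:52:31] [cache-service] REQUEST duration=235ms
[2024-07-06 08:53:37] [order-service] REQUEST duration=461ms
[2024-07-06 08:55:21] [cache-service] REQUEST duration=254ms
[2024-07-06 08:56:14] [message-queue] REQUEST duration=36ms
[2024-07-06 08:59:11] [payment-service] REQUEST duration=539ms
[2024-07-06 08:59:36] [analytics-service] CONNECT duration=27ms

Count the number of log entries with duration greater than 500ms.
3

To count timeouts:

1. Threshold: 500ms
2. Extract duration from each log entry
3. Count entries where duration > 500
4. Timeout count: 3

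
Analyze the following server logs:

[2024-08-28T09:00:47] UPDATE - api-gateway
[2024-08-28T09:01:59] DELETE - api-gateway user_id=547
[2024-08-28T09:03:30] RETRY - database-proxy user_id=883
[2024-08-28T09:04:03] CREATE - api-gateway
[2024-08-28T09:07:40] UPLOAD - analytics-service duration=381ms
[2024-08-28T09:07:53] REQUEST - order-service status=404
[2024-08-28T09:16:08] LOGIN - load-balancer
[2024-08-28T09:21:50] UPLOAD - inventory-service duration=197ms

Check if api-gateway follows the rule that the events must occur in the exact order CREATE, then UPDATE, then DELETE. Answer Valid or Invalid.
Invalid

To validate ordering:

1. Required order: CREATE → UPDATE → DELETE
2. Rule: the events must occur in the exact order CREATE, then UPDATE, then DELETE
3. Check actual order of events for api-gateway
4. Result: Invalid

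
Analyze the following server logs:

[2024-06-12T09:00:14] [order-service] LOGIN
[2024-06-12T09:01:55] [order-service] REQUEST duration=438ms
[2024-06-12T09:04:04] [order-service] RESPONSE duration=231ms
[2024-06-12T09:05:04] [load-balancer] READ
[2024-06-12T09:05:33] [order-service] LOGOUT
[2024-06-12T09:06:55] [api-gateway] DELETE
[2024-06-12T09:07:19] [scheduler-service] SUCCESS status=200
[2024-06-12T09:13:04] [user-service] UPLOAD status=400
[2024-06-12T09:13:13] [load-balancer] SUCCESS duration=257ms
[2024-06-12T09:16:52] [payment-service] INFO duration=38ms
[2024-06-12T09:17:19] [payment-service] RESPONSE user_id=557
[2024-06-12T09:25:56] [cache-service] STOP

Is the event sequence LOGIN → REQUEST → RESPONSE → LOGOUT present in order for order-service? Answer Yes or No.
Yes

To verify sequence order:

1. Find all events in sequence LOGIN → REQUEST → RESPONSE → LOGOUT for order-service
2. Extract their timestamps
3. Check if timestamps are in ascending order
4. Result: Yes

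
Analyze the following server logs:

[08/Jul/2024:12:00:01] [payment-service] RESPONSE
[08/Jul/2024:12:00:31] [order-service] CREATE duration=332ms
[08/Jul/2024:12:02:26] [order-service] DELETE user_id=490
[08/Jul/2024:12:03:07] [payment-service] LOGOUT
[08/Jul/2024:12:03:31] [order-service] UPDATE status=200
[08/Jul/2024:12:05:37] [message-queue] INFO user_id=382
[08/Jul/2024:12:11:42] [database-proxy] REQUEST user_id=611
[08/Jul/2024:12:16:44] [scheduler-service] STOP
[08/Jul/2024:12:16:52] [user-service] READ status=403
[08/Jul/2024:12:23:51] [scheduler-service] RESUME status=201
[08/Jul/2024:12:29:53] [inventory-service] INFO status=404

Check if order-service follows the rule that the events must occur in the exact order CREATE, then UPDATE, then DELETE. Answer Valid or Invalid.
Invalid

To validate ordering:

1. Required order: CREATE → UPDATE → DELETE
2. Rule: the events must occur in the exact order CREATE, then UPDATE, then DELETE
3. Check actual order of events for order-service
4. Result: Invalid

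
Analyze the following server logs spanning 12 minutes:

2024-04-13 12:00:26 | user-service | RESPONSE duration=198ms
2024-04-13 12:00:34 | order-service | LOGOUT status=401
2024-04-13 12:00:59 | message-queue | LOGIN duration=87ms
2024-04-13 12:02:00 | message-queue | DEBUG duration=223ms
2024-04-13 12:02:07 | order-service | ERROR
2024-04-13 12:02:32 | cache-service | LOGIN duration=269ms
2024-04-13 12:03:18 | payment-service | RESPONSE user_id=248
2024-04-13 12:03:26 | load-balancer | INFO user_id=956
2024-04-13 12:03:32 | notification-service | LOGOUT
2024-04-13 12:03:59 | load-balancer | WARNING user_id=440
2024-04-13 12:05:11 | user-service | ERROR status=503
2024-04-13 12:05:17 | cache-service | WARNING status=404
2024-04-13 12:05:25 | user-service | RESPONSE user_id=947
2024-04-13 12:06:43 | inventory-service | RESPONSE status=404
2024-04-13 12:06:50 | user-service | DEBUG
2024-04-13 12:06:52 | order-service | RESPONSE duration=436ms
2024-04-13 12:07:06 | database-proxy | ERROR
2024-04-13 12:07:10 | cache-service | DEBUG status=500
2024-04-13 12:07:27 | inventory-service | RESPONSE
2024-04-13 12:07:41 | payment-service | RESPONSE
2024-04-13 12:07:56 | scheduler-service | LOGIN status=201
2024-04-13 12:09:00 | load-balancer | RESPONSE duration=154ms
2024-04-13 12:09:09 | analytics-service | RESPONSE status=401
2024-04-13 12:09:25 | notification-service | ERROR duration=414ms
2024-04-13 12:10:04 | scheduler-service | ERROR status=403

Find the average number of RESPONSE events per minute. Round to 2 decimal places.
0.75

To calculate the rate:

1. Count total RESPONSE events: 9
2. Total time period: 12 minutes
3. Rate = 9 / 12 = 0.75 events per minute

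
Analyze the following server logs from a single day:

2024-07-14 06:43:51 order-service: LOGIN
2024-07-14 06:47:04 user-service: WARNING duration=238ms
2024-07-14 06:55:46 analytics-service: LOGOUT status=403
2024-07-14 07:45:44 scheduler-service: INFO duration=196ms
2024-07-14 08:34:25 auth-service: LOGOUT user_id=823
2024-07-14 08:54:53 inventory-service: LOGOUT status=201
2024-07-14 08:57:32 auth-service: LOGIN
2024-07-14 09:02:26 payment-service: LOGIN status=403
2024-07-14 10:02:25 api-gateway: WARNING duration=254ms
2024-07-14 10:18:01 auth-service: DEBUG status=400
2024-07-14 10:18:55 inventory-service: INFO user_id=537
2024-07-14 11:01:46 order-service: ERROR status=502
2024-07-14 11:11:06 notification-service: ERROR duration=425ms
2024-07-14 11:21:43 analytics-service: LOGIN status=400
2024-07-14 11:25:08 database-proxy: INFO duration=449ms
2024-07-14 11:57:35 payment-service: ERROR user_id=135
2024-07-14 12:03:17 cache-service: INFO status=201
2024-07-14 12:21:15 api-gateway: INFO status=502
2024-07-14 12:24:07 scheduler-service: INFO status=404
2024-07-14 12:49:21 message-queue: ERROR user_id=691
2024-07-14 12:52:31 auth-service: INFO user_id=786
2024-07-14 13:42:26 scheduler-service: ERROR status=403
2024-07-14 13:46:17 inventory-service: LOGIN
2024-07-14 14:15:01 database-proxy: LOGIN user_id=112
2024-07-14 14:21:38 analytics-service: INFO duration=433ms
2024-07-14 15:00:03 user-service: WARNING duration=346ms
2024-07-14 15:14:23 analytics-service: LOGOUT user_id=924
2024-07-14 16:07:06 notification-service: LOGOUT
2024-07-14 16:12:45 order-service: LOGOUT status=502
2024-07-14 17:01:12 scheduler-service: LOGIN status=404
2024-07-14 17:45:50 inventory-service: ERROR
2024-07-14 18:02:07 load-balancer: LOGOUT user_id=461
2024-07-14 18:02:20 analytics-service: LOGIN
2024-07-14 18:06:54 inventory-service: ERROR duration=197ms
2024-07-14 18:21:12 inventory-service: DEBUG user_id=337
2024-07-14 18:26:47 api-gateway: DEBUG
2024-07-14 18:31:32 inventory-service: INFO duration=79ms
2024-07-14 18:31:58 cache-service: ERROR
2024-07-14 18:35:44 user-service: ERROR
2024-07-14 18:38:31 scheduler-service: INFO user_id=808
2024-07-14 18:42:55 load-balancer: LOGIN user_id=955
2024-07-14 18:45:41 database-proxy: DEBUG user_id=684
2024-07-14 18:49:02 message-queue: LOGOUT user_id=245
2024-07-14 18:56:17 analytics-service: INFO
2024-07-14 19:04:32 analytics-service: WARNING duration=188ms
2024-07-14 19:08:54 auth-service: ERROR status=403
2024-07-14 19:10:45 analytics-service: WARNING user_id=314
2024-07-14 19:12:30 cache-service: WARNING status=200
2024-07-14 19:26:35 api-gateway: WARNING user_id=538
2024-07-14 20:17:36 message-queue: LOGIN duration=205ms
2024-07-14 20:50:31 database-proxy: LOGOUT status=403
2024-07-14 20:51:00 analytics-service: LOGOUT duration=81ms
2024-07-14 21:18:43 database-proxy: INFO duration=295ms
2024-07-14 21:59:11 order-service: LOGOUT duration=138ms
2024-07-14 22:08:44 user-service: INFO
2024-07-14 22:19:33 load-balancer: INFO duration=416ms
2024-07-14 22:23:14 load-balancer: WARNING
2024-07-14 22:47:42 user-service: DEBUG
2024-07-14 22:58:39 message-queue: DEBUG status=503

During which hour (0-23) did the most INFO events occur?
12

To find the peak hour:

1. Group all INFO events by hour
2. Count events in each hour
3. Find hour with maximum count
4. Peak hour: 12 (with 4 events)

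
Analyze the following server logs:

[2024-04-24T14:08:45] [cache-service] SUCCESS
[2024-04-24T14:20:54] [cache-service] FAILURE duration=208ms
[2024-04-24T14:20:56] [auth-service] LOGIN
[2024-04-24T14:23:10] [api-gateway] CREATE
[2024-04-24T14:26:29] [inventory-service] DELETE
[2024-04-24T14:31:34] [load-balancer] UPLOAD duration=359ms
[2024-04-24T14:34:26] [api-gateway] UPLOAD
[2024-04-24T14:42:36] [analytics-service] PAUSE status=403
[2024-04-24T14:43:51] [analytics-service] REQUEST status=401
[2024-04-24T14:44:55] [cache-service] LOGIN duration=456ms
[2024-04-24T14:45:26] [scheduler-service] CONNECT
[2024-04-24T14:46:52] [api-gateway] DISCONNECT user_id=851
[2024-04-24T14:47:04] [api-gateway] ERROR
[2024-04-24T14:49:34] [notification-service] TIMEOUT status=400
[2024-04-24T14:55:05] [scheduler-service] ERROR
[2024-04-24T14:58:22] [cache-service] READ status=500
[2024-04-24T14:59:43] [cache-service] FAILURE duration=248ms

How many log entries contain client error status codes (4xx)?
3

To find matching entries:

1. Pattern to match: client error status codes (4xx)
2. Scan each log entry for the pattern
3. Count matches: 3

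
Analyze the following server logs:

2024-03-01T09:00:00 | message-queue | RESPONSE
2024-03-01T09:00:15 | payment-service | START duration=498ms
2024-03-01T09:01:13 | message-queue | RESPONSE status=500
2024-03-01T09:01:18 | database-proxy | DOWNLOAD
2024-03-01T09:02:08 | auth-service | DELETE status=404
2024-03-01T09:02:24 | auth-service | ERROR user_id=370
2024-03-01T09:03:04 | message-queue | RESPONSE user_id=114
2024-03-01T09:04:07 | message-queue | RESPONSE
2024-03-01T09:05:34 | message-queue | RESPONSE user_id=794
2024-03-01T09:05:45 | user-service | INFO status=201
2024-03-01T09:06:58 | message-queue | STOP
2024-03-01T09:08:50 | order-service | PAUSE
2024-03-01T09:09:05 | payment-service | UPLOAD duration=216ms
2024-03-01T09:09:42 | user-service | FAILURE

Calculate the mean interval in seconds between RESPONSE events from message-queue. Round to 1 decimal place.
83.5

To calculate average interval:

1. Find all RESPONSE events for message-queue in order
2. Calculate time gaps between consecutive events
3. Compute mean of gaps: 334 / 4 = 83.5 seconds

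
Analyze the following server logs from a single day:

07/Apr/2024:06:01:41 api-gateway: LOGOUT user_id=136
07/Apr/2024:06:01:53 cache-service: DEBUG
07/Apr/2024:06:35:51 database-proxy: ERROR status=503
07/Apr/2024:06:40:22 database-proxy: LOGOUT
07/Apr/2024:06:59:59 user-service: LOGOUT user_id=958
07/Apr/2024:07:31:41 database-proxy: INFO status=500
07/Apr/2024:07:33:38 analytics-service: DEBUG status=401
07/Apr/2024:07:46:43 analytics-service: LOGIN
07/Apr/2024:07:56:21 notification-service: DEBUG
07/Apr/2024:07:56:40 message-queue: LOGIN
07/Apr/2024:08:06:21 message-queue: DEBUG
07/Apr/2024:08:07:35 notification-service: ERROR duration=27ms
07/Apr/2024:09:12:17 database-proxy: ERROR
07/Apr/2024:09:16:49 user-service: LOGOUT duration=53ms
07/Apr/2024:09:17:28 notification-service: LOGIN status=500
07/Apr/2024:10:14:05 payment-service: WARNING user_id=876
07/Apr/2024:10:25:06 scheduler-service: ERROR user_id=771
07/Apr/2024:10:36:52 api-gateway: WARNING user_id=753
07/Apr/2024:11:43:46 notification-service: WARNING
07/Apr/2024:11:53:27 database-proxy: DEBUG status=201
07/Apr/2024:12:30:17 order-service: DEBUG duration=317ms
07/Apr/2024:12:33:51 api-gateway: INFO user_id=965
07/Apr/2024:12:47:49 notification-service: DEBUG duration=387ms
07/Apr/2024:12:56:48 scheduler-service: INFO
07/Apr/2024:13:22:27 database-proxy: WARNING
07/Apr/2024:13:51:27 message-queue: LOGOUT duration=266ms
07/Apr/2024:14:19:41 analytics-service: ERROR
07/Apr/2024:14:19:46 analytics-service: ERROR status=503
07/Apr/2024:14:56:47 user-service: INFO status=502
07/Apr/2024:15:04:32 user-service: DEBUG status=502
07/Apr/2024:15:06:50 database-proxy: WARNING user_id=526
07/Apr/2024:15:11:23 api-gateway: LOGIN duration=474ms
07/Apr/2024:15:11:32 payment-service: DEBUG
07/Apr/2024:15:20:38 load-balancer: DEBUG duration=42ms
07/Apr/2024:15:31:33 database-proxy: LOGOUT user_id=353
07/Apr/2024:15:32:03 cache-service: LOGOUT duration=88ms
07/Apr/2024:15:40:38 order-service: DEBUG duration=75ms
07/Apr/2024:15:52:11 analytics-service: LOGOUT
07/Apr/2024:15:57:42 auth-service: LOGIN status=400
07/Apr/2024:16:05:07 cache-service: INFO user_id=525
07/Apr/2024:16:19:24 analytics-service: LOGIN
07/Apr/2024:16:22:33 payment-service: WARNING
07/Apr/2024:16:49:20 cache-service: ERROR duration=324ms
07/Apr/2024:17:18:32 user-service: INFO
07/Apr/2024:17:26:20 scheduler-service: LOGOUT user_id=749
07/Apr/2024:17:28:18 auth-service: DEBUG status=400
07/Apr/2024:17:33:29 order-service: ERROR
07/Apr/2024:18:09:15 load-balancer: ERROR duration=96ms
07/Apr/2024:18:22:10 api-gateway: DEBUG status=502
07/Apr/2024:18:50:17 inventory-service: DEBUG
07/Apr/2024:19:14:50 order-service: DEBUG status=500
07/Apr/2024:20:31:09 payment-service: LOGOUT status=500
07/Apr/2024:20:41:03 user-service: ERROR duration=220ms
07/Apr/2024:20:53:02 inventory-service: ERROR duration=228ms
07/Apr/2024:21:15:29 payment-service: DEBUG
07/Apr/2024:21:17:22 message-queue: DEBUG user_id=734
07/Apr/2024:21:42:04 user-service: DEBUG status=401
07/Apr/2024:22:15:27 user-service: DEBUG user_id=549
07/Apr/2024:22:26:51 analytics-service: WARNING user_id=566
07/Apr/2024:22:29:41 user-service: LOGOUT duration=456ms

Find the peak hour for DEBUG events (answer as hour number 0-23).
15

To find the peak hour:

1. Group all DEBUG events by hour
2. Count events in each hour
3. Find hour with maximum count
4. Peak hour: 15 (with 4 events)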